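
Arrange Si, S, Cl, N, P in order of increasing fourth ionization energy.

Si < S < P < Cl < N

IE_4 is the cost of taking one more electron from the +3 cation: Si³⁺ still has 1 valence electron; S³⁺ still has 3 valence electrons; Cl³⁺ still has 4 valence electrons; N³⁺ still has 2 valence electrons; P³⁺ still has 2 valence electrons.
All are still removing valence electrons, so compare the +3 ions as you would atoms: IE_4 generally rises across a period (higher Z_eff) and falls down a group (larger shell), subject to the usual subshell exceptions.
Valence configurations: Si³⁺ [Ne]3s¹, S³⁺ [Ne]3s²3p¹, Cl³⁺ [Ne]3s²3p², N³⁺ [He]2s², P³⁺ [Ne]3s².
S³⁺ loses a lone 3p electron whereas P³⁺ must break into a filled 3s² pair, so IE_4(P) > IE_4(S) even though S has the higher nuclear charge.
Tabulated IE_4 (kJ/mol): Si 4356, S 4556, Cl 5159, N 7475, P 4964.
So the fourth ionization energies run Si < S < P < Cl < N.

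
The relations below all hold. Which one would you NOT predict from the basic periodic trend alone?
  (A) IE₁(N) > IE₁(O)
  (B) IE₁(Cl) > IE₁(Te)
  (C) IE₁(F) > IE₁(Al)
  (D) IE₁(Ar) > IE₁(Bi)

The general trend: first ionisation energy increases across a period and decreases down a group.
(A) N (period 2, group 15) vs O (period 2, group 16): the stated order contradicts the simple trend.
(B) Cl (period 3, group 17) vs Te (period 5, group 16): the stated order agrees with the simple trend.
(C) F (period 2, group 17) vs Al (period 3, group 13): the stated order agrees with the simple trend.
(D) Ar (period 3, group 18) vs Bi (period 6, group 15): the stated order agrees with the simple trend.
The exception is (A): pairing an electron in O's 2p⁴ costs repulsion energy, so O ionizes more easily than half-filled N (2p³).

(A)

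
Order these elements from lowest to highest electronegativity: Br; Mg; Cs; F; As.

Cs < Mg < As < Br < F

F is in period 2, group 17; Mg is in period 3, group 2; As is in period 4, group 15; Br is in period 4, group 17; Cs is in period 6, group 1.
Smaller atoms with higher effective nuclear charge are more electronegative.
These span different periods and groups, so the two trends combine.
Mg > Cs: relative to Cs, both the across-period and down-group shifts push Mg's electronegativity up.
As > Mg: period and group pull opposite ways; the across-period shift dominates (2.18 vs 1.31).
Br > As: Br lies to the right of As in period 4, so the across-period effect alone puts Br higher.
F > Br: F sits above Br in group 17, so the down-group effect alone puts F higher.
For reference (Pauling): F 3.98, Mg 1.31, As 2.18, Br 2.96, Cs 0.79.
So from lowest to highest: Cs < Mg < As < Br < F.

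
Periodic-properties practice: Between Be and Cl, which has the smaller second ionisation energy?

Be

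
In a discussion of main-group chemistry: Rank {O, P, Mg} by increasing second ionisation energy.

Mg, P, O

Consider each +1 ion: O⁺ still has 5 valence electrons; P⁺ still has 4 valence electrons; Mg⁺ still has 1 valence electron.
All are still removing valence electrons, so compare the +1 ions as you would atoms: IE_2 generally rises across a period (higher Z_eff) and falls down a group (larger shell), subject to the usual subshell exceptions.
Valence configurations: O⁺ [He]2s²2p³, P⁺ [Ne]3s²3p², Mg⁺ [Ne]3s¹.
Tabulated IE_2 (kJ/mol): O 3388, P 1907, Mg 1451.
So the second ionization energies run Mg < P < O.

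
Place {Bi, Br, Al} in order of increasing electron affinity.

Al < Bi < Br

Al is in period 3, group 13; Br is in period 4, group 17; Bi is in period 6, group 15.
Atoms with high Z_eff and room in the valence shell (especially the halogens) have the most exothermic electron affinities.
Here both period and group differ, so the two effects have to be weighed against each other.
Bi > Al: period and group pull opposite ways; the across-period shift dominates (91 vs 42 kJ/mol).
Br > Bi: relative to Bi, both the across-period and down-group shifts push Br's electron affinity up.
Tabulated electron affinity (kJ/mol): Al 42, Br 325, Bi 91.
So from lowest to highest: Al < Bi < Br.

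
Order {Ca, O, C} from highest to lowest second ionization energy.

IE_2 is the cost of taking one more electron from the +1 cation: Ca⁺ still has 1 valence electron; O⁺ still has 5 valence electrons; C⁺ still has 3 valence electrons.
All are still removing valence electrons, so compare the +1 ions as you would atoms: IE_2 generally rises across a period (higher Z_eff) and falls down a group (larger shell), subject to the usual subshell exceptions.
Valence configurations: Ca⁺ [Ar]4s¹, O⁺ [He]2s²2p³, C⁺ [He]2s²2p¹.
Approximate IE_2 values (kJ/mol): Ca 1145, O 3388, C 2353.
Hence IE_2: Ca < C < O.

O > C > Ca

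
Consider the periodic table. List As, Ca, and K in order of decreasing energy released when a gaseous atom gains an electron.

Electron affinity generally becomes more exothermic across a period toward the halogens and less exothermic down a group.
All lie in period 4; the across-period trend (electron affinity increases left to right) applies, with the exception below.
Note the exception: K has a higher electron affinity than Ca, contrary to the simple trend — adding an electron to Ca (ns²) has to open a new, higher-energy np subshell, which is unfavourable.
Tabulated electron affinity (kJ/mol): K 48, Ca 2, As 78.
So from highest to lowest: As > K > Ca.

As, K, Ca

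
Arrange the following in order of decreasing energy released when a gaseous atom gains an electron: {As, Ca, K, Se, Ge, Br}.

Br > Se > Ge > As > K > Ca

EA tends to increase across a period and decrease down a group, though the pattern is less regular than for IE or radius.
All lie in period 4; the across-period trend (electron affinity increases left to right) applies, with the exception below.
Note the exception: K has a higher electron affinity than Ca, contrary to the simple trend — adding an electron to Ca (ns²) has to open a new, higher-energy np subshell, which is unfavourable.
Note the exception: Ge has a higher electron affinity than As, contrary to the simple trend — adding an electron to As's half-filled 4p³ is unfavourable, so Ge (4p²) has the more exothermic EA.
For reference (kJ/mol): K 48, Ca 2, Ge 119, As 78, Se 195, Br 325.
So from highest to lowest: Br > Se > Ge > As > K > Ca.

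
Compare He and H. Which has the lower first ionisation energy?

H

H is in period 1, group 1; He is in period 1, group 18.
Removing the outermost electron gets harder across a period and easier down a group.
All lie in period 1, so first ionization energy increases left to right.
So H has the lower first ionisation energy (H < He).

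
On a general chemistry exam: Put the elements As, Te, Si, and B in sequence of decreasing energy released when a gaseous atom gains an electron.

Te > Si > As > B

Adding an electron releases more energy for atoms nearer the top right (short of the noble gases).
These sit on a diagonal, where the across-period and down-group effects partly cancel.
As > B: period and group pull opposite ways; the across-period shift dominates (78 vs 27 kJ/mol).
Si > As: the two effects oppose for this pair; the down-group effect wins (134 vs 78 kJ/mol).
Te > Si: the two effects oppose for this pair; the across-period effect wins (190 vs 134 kJ/mol).
Approximate values (kJ/mol): B 27, Si 134, As 78, Te 190.
So from highest to lowest: Te > Si > As > B.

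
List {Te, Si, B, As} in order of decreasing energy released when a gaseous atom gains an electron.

Te, Si, As, B

Adding an electron releases more energy for atoms nearer the top right (short of the noble gases).
These sit on a diagonal, where the across-period and down-group effects partly cancel.
As > B: period and group pull opposite ways; the across-period shift dominates (78 vs 27 kJ/mol).
Si > As: period and group pull opposite ways; the down-group shift dominates (134 vs 78 kJ/mol).
Te > Si: period and group pull opposite ways; the across-period shift dominates (190 vs 134 kJ/mol).
Tabulated electron affinity (kJ/mol): B 27, Si 134, As 78, Te 190.
So from highest to lowest: Te > Si > As > B.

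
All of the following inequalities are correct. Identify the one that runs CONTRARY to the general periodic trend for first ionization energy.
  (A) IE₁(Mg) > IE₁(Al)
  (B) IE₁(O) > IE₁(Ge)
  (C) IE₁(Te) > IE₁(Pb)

The general trend: first ionization energy increases across a period and decreases down a group.
(A) Mg (period 3, group 2) vs Al (period 3, group 13): the stated order contradicts the simple trend.
(B) O (period 2, group 16) vs Ge (period 4, group 14): the stated order agrees with the simple trend.
(C) Te (period 5, group 16) vs Pb (period 6, group 14): the stated order agrees with the simple trend.
The exception is (A): Al's single 3p electron is easier to remove than one from Mg's filled 3s².

(A)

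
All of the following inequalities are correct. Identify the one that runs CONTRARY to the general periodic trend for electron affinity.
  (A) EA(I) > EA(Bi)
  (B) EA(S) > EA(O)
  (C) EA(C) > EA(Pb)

(B)

The general trend: electron affinity increases across a period and decreases down a group.
(A) I (period 5, group 17) vs Bi (period 6, group 15): the stated order agrees with the simple trend.
(B) S (period 3, group 16) vs O (period 2, group 16): the stated order contradicts the simple trend.
(C) C (period 2, group 14) vs Pb (period 6, group 14): the stated order agrees with the simple trend.
The exception is (B): the compact 2p subshell of O repels the added electron more than S's larger 3p does.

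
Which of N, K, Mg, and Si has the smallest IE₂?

Mg

Consider each +1 ion: N⁺ still has 4 valence electrons; K⁺ is the bare [Ar] core; Mg⁺ still has 1 valence electron; Si⁺ still has 3 valence electrons.
Pulling an electron out of a noble-gas core costs far more than removing a remaining valence electron, so K sits at the high end of IE_2.
Valence configurations: N⁺ [He]2s²2p², Mg⁺ [Ne]3s¹, Si⁺ [Ne]3s²3p¹.
Tabulated IE_2 (kJ/mol): N 2856, K 3052, Mg 1451, Si 1577.
Hence IE_2: Mg < Si < N < K.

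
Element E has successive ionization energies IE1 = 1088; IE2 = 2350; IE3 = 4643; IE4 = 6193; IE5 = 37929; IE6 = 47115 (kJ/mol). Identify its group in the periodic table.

Group 14

Look for the largest jump between consecutive ionization energies: IE5/IE4 ≈ 6.1, far larger than any earlier ratio.
That jump marks the point where a core electron is being removed. So the atom has 4 valence electrons.
A main-group element with 4 valence electrons is in group 14.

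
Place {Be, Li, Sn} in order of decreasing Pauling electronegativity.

Sn, Be, Li

Li is in period 2, group 1; Be is in period 2, group 2; Sn is in period 5, group 14.
Electronegativity increases across a period and decreases down a group, tracking effective nuclear charge and atomic size.
Here both period and group differ, so the two effects have to be weighed against each other.
Be > Li: Be lies to the right of Li in period 2, so the across-period effect alone puts Be higher.
Sn > Be: the two effects oppose for this pair; the across-period effect wins (1.96 vs 1.57).
Tabulated electronegativity (Pauling): Li 0.98, Be 1.57, Sn 1.96.
So from highest to lowest: Sn > Be > Li.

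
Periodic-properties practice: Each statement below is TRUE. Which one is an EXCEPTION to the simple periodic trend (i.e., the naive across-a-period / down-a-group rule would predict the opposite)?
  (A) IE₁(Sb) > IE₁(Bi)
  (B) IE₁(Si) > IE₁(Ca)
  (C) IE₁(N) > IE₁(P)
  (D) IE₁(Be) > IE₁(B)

(D)

The general trend: first ionization energy increases across a period and decreases down a group.
(A) Sb (period 5, group 15) vs Bi (period 6, group 15): the stated order agrees with the simple trend.
(B) Si (period 3, group 14) vs Ca (period 4, group 2): the stated order agrees with the simple trend.
(C) N (period 2, group 15) vs P (period 3, group 15): the stated order agrees with the simple trend.
(D) Be (period 2, group 2) vs B (period 2, group 13): the stated order contradicts the simple trend.
The exception is (D): removing B's lone 2p electron is easier than breaking Be's filled 2s².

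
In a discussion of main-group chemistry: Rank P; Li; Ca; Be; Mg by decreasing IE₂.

Li > P > Be > Mg > Ca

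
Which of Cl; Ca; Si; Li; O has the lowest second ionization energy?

After 1 electron has been removed, what remains? Cl⁺ still has 6 valence electrons; Ca⁺ still has 1 valence electron; Si⁺ still has 3 valence electrons; Li⁺ is the bare [He] core; O⁺ still has 5 valence electrons.
Pulling an electron out of a noble-gas core costs far more than removing a remaining valence electron, so Li sits at the high end of IE_2.
Valence configurations: Cl⁺ [Ne]3s²3p⁴, Ca⁺ [Ar]4s¹, Si⁺ [Ne]3s²3p¹, O⁺ [He]2s²2p³.
Tabulated IE_2 (kJ/mol): Cl 2298, Ca 1145, Si 1577, Li 7298, O 3388.
So the second ionization energies run Ca < Si < Cl < O < Li.

Ca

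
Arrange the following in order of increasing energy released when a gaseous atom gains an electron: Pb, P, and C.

Pb < P < C

C is in period 2, group 14; P is in period 3, group 15; Pb is in period 6, group 14.
EA tends to increase across a period and decrease down a group, though the pattern is less regular than for IE or radius.
Neither a single period nor a single group — weigh both effects.
P > Pb: relative to Pb, both the across-period and down-group shifts push P's electron affinity up.
C > P: period and group pull opposite ways; the down-group shift dominates (122 vs 72 kJ/mol).
For reference (kJ/mol): C 122, P 72, Pb 35.
So from lowest to highest: Pb < P < C.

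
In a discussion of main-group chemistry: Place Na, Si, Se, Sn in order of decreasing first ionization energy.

Se > Si > Sn > Na

Na is in period 3, group 1; Si is in period 3, group 14; Se is in period 4, group 16; Sn is in period 5, group 14.
First ionization energy rises across a period (greater Z_eff holds electrons more tightly) and falls down a group (valence electrons are farther from the nucleus).
Here both period and group differ, so the two effects have to be weighed against each other.
Sn > Na: the two effects oppose for this pair; the across-period effect wins (709 vs 496 kJ/mol).
Si > Sn: Si sits above Sn in group 14, so the down-group effect alone puts Si higher.
Se > Si: the two effects oppose for this pair; the across-period effect wins (941 vs 786 kJ/mol).
Tabulated first ionization energy (kJ/mol): Na 496, Si 786, Se 941, Sn 709.
So from highest to lowest: Se > Si > Sn > Na.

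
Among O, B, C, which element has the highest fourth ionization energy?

B

After 3 electrons have been removed, what remains? O³⁺ still has 3 valence electrons; B³⁺ is the bare [He] core; C³⁺ still has 1 valence electron.
Pulling an electron out of a noble-gas core costs far more than removing a remaining valence electron, so B sits at the high end of IE_4.
Valence configurations: O³⁺ [He]2s²2p¹, C³⁺ [He]2s¹.
Tabulated IE_4 (kJ/mol): O 7469, B 25026, C 6223.
Putting it together, IE_4: C < O < B.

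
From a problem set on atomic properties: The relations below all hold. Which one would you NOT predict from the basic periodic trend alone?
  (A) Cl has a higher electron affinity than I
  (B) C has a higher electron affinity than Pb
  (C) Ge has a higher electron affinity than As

(C)

The general trend: electron affinity increases across a period and decreases down a group.
(A) Cl (period 3, group 17) vs I (period 5, group 17): the stated order agrees with the simple trend.
(B) C (period 2, group 14) vs Pb (period 6, group 14): the stated order agrees with the simple trend.
(C) Ge (period 4, group 14) vs As (period 4, group 15): the stated order contradicts the simple trend.
The exception is (C): adding an electron to As's half-filled 4p³ is unfavourable, so Ge (4p²) has the more exothermic EA.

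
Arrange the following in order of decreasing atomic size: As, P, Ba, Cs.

Cs > Ba > As > P

Across a period the added protons contract the valence shell; down a group each new principal shell makes the atom larger.
Here both period and group differ, so the two effects have to be weighed against each other.
As > P: they share group 15; the group trend gives As the larger value.
Ba > As: both effects reinforce here, so Ba is clearly the larger of the two.
Cs > Ba: Cs lies to the left of Ba in period 6, so the across-period effect alone puts Cs larger.
For reference (pm): P 111, As 121, Cs 232, Ba 196.
So from largest to smallest: Cs > Ba > As > P.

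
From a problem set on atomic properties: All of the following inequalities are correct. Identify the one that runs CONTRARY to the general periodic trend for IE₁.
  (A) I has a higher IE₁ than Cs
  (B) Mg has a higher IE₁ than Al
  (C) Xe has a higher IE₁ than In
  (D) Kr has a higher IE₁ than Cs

The general trend: IE₁ increases across a period and decreases down a group.
(A) I (period 5, group 17) vs Cs (period 6, group 1): the stated order agrees with the simple trend.
(B) Mg (period 3, group 2) vs Al (period 3, group 13): the stated order contradicts the simple trend.
(C) Xe (period 5, group 18) vs In (period 5, group 13): the stated order agrees with the simple trend.
(D) Kr (period 4, group 18) vs Cs (period 6, group 1): the stated order agrees with the simple trend.
The exception is (B): Al's single 3p electron is easier to remove than one from Mg's filled 3s².

(B)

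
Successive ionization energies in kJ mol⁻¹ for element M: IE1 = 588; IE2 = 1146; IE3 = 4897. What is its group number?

Group 2

Look for the largest jump between consecutive ionization energies: IE3/IE2 ≈ 4.3, far larger than any earlier ratio.
That jump marks the point where a core electron is being removed. So the atom has 2 valence electrons.
A main-group element with 2 valence electrons is in group 2.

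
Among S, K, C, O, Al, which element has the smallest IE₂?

Al

After 1 electron has been removed, what remains? S⁺ still has 5 valence electrons; K⁺ is the bare [Ar] core; C⁺ still has 3 valence electrons; O⁺ still has 5 valence electrons; Al⁺ still has 2 valence electrons.
Usually core removal costs more than valence removal, but here the competition is close: a tightly held n=2 valence electron can cost more to remove than an n=3 core electron, so the actual values have to decide it.
Valence configurations: S⁺ [Ne]3s²3p³, C⁺ [He]2s²2p¹, O⁺ [He]2s²2p³, Al⁺ [Ne]3s².
Approximate IE_2 values (kJ/mol): S 2252, K 3052, C 2353, O 3388, Al 1817.
So the second ionization energies run Al < S < C < K < O.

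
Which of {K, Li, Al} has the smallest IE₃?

Al

The third ionization energy removes an electron from the +2 ion. For each element: K²⁺ is already 1 electron into the core; Li²⁺ is already 1 electron into the core; Al²⁺ still has 1 valence electron.
Core electrons are held far more tightly than valence electrons, so K and Li top the IE_3 order.
Approximate IE_3 values (kJ/mol): K 4420, Li 11815, Al 2745.
So the third ionization energies run Al < K < Li.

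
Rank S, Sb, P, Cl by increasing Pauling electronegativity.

Sb < P < S < Cl

Electronegativity increases across a period and decreases down a group, tracking effective nuclear charge and atomic size.
Neither a single period nor a single group — weigh both effects.
P > Sb: P sits above Sb in group 15, so the down-group effect alone puts P higher.
S > P: both are in period 3; the period trend gives S the larger value.
Cl > S: Cl lies to the right of S in period 3, so the across-period effect alone puts Cl higher.
Tabulated electronegativity (Pauling): P 2.19, S 2.58, Cl 3.16, Sb 2.05.
So from lowest to highest: Sb < P < S < Cl.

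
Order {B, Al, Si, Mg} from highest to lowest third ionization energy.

Mg > B > Si > Al

After 2 electrons have been removed, what remains? B²⁺ still has 1 valence electron; Al²⁺ still has 1 valence electron; Si²⁺ still has 2 valence electrons; Mg²⁺ is the bare [Ne] core.
Pulling an electron out of a noble-gas core costs far more than removing a remaining valence electron, so Mg sits at the high end of IE_3.
Valence configurations: B²⁺ [He]2s¹, Al²⁺ [Ne]3s¹, Si²⁺ [Ne]3s².
Approximate IE_3 values (kJ/mol): B 3660, Al 2745, Si 3232, Mg 7733.
Putting it together, IE_3: Al < Si < B < Mg.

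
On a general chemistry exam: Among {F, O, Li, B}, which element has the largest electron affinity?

Electron affinity generally becomes more exothermic across a period toward the halogens and less exothermic down a group.
All lie in period 2; the across-period trend (electron affinity increases left to right) applies, with the exception below.
Note the exception: Li has a higher electron affinity than B, contrary to the simple trend — B's ns²np¹ configuration gives only a small electron affinity — the sparsely filled np subshell binds an added electron weakly.
Tabulated electron affinity (kJ/mol): Li 60, B 27, O 141, F 328.
The largest electron affinity among these belongs to F.

F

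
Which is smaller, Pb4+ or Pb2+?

Pb4+

Both ions have Z = 82 protons, but Pb4+ has lost more electrons, so its remaining electrons feel a larger effective nuclear charge per electron and are pulled in more tightly.
Higher positive charge → smaller ion, so Pb2+ > Pb4+.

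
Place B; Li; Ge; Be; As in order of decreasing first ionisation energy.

As > Be > B > Ge > Li

Li is in period 2, group 1; Be is in period 2, group 2; B is in period 2, group 13; Ge is in period 4, group 14; As is in period 4, group 15.
Removing the outermost electron gets harder across a period and easier down a group.
Neither a single period nor a single group — weigh both effects.
Ge > Li: period and group pull opposite ways; the across-period shift dominates (762 vs 520 kJ/mol).
B > Ge: period and group pull opposite ways; the down-group shift dominates (801 vs 762 kJ/mol).
Be > B: this pair runs against the simple trend — see the exception note.
As > Be: the two effects oppose for this pair; the across-period effect wins (947 vs 900 kJ/mol).
Note the exception: Be has a higher first ionization energy than B, contrary to the simple trend — removing B's lone 2p electron is easier than breaking Be's filled 2s².
For reference (kJ/mol): Li 520, Be 900, B 801, Ge 762, As 947.
So from highest to lowest: As > Be > B > Ge > Li.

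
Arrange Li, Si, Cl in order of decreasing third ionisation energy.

Li > Cl > Si

IE_3 is the cost of taking one more electron from the +2 cation: Li²⁺ is already 1 electron into the core; Si²⁺ still has 2 valence electrons; Cl²⁺ still has 5 valence electrons.
Pulling an electron out of a noble-gas core costs far more than removing a remaining valence electron, so Li sits at the high end of IE_3.
Valence configurations: Si²⁺ [Ne]3s², Cl²⁺ [Ne]3s²3p³.
Approximate IE_3 values (kJ/mol): Li 11815, Si 3232, Cl 3822.
Hence IE_3: Si < Cl < Li.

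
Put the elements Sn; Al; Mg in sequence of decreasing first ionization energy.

Mg, Sn, Al

First ionization energy rises across a period (greater Z_eff holds electrons more tightly) and falls down a group (valence electrons are farther from the nucleus).
Here both period and group differ, so the two effects have to be weighed against each other.
Sn > Al: period and group pull opposite ways; the across-period shift dominates (709 vs 578 kJ/mol).
Mg > Sn: the two effects oppose for this pair; the down-group effect wins (738 vs 709 kJ/mol).
Note the exception: Mg has a higher first ionization energy than Al, contrary to the simple trend — Al's single 3p electron is easier to remove than one from Mg's filled 3s².
Tabulated first ionization energy (kJ/mol): Mg 738, Al 578, Sn 709.
So from highest to lowest: Mg > Sn > Al.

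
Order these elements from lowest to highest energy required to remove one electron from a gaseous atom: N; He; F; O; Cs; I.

He is in period 1, group 18; N is in period 2, group 15; O is in period 2, group 16; F is in period 2, group 17; I is in period 5, group 17; Cs is in period 6, group 1.
IE₁ increases left→right with effective nuclear charge and decreases top→bottom as the valence shell moves farther out.
Neither a single period nor a single group — weigh both effects.
I > Cs: both effects reinforce here, so I is clearly the higher of the two.
O > I: the two effects oppose for this pair; the down-group effect wins (1314 vs 1008 kJ/mol).
N > O: this pair runs against the simple trend — see the exception note.
F > N: both are in period 2; the period trend gives F the larger value.
He > F: both effects reinforce here, so He is clearly the higher of the two.
Note the exception: N has a higher first ionization energy than O, contrary to the simple trend — pairing an electron in O's 2p⁴ costs repulsion energy, so O ionizes more easily than half-filled N (2p³).
Approximate values (kJ/mol): He 2372, N 1402, O 1314, F 1681, I 1008, Cs 376.
So from lowest to highest: Cs < I < O < N < F < He.

Cs < I < O < N < F < He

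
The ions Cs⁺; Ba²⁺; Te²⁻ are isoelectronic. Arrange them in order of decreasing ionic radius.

All of these have 54 electrons, so size is governed by nuclear charge alone: the more protons, the stronger the pull on the same electron cloud, and the smaller the ion.
Nuclear charges: Ba²⁺ (Z=56), Cs⁺ (Z=55), Te²⁻ (Z=52).
Largest to smallest: Te²⁻ > Cs⁺ > Ba²⁺.

Te²⁻ > Cs⁺ > Ba²⁺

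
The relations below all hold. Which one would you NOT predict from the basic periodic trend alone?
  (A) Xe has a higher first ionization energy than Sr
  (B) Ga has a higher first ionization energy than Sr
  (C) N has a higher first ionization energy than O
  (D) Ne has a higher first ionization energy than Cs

(C)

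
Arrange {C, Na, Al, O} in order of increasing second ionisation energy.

Al, C, O, Na

Consider each +1 ion: C⁺ still has 3 valence electrons; Na⁺ is the bare [Ne] core; Al⁺ still has 2 valence electrons; O⁺ still has 5 valence electrons.
Breaking into a closed-shell core is much more expensive than removing a leftover valence electron — Na has the largest IE_2 here.
Valence configurations: C⁺ [He]2s²2p¹, Al⁺ [Ne]3s², O⁺ [He]2s²2p³.
The numbers (kJ/mol): C 2353, Na 4562, Al 1817, O 3388.
Putting it together, IE_2: Al < C < O < Na.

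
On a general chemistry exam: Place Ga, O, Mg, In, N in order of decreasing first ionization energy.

First ionization energy rises across a period (greater Z_eff holds electrons more tightly) and falls down a group (valence electrons are farther from the nucleus).
Neither a single period nor a single group — weigh both effects.
Ga > In: they share group 13; the group trend gives Ga the larger value.
Mg > Ga: the two effects oppose for this pair; the down-group effect wins (738 vs 579 kJ/mol).
O > Mg: relative to Mg, both the across-period and down-group shifts push O's first ionization energy up.
N > O: this pair runs against the simple trend — see the exception note.
Note the exception: N has a higher first ionization energy than O, contrary to the simple trend — pairing an electron in O's 2p⁴ costs repulsion energy, so O ionizes more easily than half-filled N (2p³).
Approximate values (kJ/mol): N 1402, O 1314, Mg 738, Ga 579, In 558.
So from highest to lowest: N > O > Mg > Ga > In.

N, O, Mg, Ga, In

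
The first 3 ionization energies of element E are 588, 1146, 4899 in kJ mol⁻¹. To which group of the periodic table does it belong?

Group 2

Look for the largest jump between consecutive ionization energies: IE3/IE2 ≈ 4.3, far larger than any earlier ratio.
That jump marks the point where a core electron is being removed. So the atom has 2 valence electrons.
A main-group element with 2 valence electrons is in group 2.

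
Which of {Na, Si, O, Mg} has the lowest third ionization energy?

Si

The third ionization energy removes an electron from the +2 ion. For each element: Na²⁺ is already 1 electron into the core; Si²⁺ still has 2 valence electrons; O²⁺ still has 4 valence electrons; Mg²⁺ is the bare [Ne] core.
Pulling an electron out of a noble-gas core costs far more than removing a remaining valence electron, so Na and Mg sit at the high end of IE_3.
Valence configurations: Si²⁺ [Ne]3s², O²⁺ [He]2s²2p².
Approximate IE_3 values (kJ/mol): Na 6910, Si 3232, O 5300, Mg 7733.
So the third ionization energies run Si < O < Na < Mg.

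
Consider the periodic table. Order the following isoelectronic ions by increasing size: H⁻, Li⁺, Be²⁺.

All of these have 2 electrons, so size is governed by nuclear charge alone: the more protons, the stronger the pull on the same electron cloud, and the smaller the ion.
Nuclear charges: Be²⁺ (Z=4), Li⁺ (Z=3), H⁻ (Z=1).
Smallest to largest: Be²⁺ < Li⁺ < H⁻.

Be²⁺ < Li⁺ < H⁻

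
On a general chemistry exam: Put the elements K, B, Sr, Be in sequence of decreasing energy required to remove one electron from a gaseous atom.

Be is in period 2, group 2; B is in period 2, group 13; K is in period 4, group 1; Sr is in period 5, group 2.
First ionization energy rises across a period (greater Z_eff holds electrons more tightly) and falls down a group (valence electrons are farther from the nucleus).
Neither a single period nor a single group — weigh both effects.
Sr > K: period and group pull opposite ways; the across-period shift dominates (550 vs 419 kJ/mol).
B > Sr: relative to Sr, both the across-period and down-group shifts push B's first ionization energy up.
Be > B: this pair runs against the simple trend — see the exception note.
Note the exception: Be has a higher first ionization energy than B, contrary to the simple trend — removing B's lone 2p electron is easier than breaking Be's filled 2s².
For reference (kJ/mol): Be 900, B 801, K 419, Sr 550.
So from highest to lowest: Be > B > Sr > K.

Be, B, Sr, K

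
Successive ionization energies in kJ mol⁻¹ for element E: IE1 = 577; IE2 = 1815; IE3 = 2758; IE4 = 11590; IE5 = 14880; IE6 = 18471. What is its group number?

Group 13

Look for the largest jump between consecutive ionization energies: IE4/IE3 ≈ 4.2, far larger than any earlier ratio.
That jump marks the point where a core electron is being removed. So the atom has 3 valence electrons.
A main-group element with 3 valence electrons is in group 13.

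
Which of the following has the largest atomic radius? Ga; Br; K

K

K is in period 4, group 1; Ga is in period 4, group 13; Br is in period 4, group 17.
Across a period the added protons contract the valence shell; down a group each new principal shell makes the atom larger.
All lie in period 4, so atomic radius increases right to left.
The largest atomic radius among these belongs to K.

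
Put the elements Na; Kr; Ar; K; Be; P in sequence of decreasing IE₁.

Ar > Kr > P > Be > Na > K

Be is in period 2, group 2; Na is in period 3, group 1; P is in period 3, group 15; Ar is in period 3, group 18; K is in period 4, group 1; Kr is in period 4, group 18.
Across a period the outer electron is held more tightly (higher IE₁); down a group it sits in a higher shell, more shielded, and comes off more easily.
These span different periods and groups, so the two trends combine.
Na > K: they share group 1; the group trend gives Na the larger value.
Be > Na: both effects reinforce here, so Be is clearly the higher of the two.
P > Be: the two effects oppose for this pair; the across-period effect wins (1012 vs 900 kJ/mol).
Kr > P: the two effects oppose for this pair; the across-period effect wins (1351 vs 1012 kJ/mol).
Ar > Kr: Ar sits above Kr in group 18, so the down-group effect alone puts Ar higher.
For reference (kJ/mol): Be 900, Na 496, P 1012, Ar 1521, K 419, Kr 1351.
So from highest to lowest: Ar > Kr > P > Be > Na > K.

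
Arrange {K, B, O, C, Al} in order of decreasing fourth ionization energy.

B > Al > O > C > K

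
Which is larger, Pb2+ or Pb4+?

Both ions have Z = 82 protons, but Pb4+ has lost more electrons, so its remaining electrons feel a larger effective nuclear charge per electron and are pulled in more tightly.
Higher positive charge → smaller ion, so Pb2+ > Pb4+.

Pb2+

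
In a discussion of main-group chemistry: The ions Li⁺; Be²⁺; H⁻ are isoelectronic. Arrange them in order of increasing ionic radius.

All of these have 2 electrons, so size is governed by nuclear charge alone: the more protons, the stronger the pull on the same electron cloud, and the smaller the ion.
Nuclear charges: Be²⁺ (Z=4), Li⁺ (Z=3), H⁻ (Z=1).
Smallest to largest: Be²⁺ < Li⁺ < H⁻.

Be²⁺ < Li⁺ < H⁻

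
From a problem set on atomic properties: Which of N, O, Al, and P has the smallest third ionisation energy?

The third ionization energy removes an electron from the +2 ion. For each element: N²⁺ still has 3 valence electrons; O²⁺ still has 4 valence electrons; Al²⁺ still has 1 valence electron; P²⁺ still has 3 valence electrons.
All are still removing valence electrons, so compare the +2 ions as you would atoms: IE_3 generally rises across a period (higher Z_eff) and falls down a group (larger shell), subject to the usual subshell exceptions.
Valence configurations: N²⁺ [He]2s²2p¹, O²⁺ [He]2s²2p², Al²⁺ [Ne]3s¹, P²⁺ [Ne]3s²3p¹.
The numbers (kJ/mol): N 4578, O 5300, Al 2745, P 2914.
Hence IE_3: Al < P < N < O.

Al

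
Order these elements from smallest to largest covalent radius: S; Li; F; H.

Across a period the added protons contract the valence shell; down a group each new principal shell makes the atom larger.
Neither a single period nor a single group — weigh both effects.
F > H: period and group pull opposite ways; the down-group shift dominates (64 vs 32 pm).
S > F: relative to F, both the across-period and down-group shifts push S's atomic radius up.
Li > S: the two effects oppose for this pair; the across-period effect wins (133 vs 103 pm).
Tabulated atomic radius (pm): H 32, Li 133, F 64, S 103.
So from smallest to largest: H < F < S < Li.

H < F < S < Li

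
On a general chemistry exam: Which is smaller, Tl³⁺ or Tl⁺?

Both ions have Z = 81 protons, but Tl³⁺ has lost more electrons, so its remaining electrons feel a larger effective nuclear charge per electron and are pulled in more tightly.
Higher positive charge → smaller ion, so Tl⁺ > Tl³⁺.

Tl³⁺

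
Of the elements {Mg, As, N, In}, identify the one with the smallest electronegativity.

N is in period 2, group 15; Mg is in period 3, group 2; As is in period 4, group 15; In is in period 5, group 13.
Smaller atoms with higher effective nuclear charge are more electronegative.
Here both period and group differ, so the two effects have to be weighed against each other.
In > Mg: the two effects oppose for this pair; the across-period effect wins (1.78 vs 1.31).
As > In: both effects reinforce here, so As is clearly the higher of the two.
N > As: N sits above As in group 15, so the down-group effect alone puts N higher.
Tabulated electronegativity (Pauling): N 3.04, Mg 1.31, As 2.18, In 1.78.
The smallest electronegativity among these belongs to Mg.

Mg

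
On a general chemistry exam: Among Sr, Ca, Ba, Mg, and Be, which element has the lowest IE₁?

Be is in period 2, group 2; Mg is in period 3, group 2; Ca is in period 4, group 2; Sr is in period 5, group 2; Ba is in period 6, group 2.
IE₁ increases left→right with effective nuclear charge and decreases top→bottom as the valence shell moves farther out.
All are in group 2, so first ionization energy increases up the group.
The lowest IE₁ among these belongs to Ba.

Ba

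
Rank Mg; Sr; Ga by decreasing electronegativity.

Ga, Mg, Sr

Mg is in period 3, group 2; Ga is in period 4, group 13; Sr is in period 5, group 2.
Electronegativity increases across a period and decreases down a group, tracking effective nuclear charge and atomic size.
These span different periods and groups, so the two trends combine.
Mg > Sr: they share group 2; the group trend gives Mg the larger value.
Ga > Mg: period and group pull opposite ways; the across-period shift dominates (1.81 vs 1.31).
Tabulated electronegativity (Pauling): Mg 1.31, Ga 1.81, Sr 0.95.
So from highest to lowest: Ga > Mg > Sr.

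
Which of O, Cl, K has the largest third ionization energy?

O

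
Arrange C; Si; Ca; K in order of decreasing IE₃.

IE_3 is the cost of taking one more electron from the +2 cation: C²⁺ still has 2 valence electrons; Si²⁺ still has 2 valence electrons; Ca²⁺ is the bare [Ar] core; K²⁺ is already 1 electron into the core.
Usually core removal costs more than valence removal, but here the competition is close: a tightly held n=2 valence electron can cost more to remove than an n=3 core electron, so the actual values have to decide it.
Valence configurations: C²⁺ [He]2s², Si²⁺ [Ne]3s².
The numbers (kJ/mol): C 4620, Si 3232, Ca 4912, K 4420.
Putting it together, IE_3: Si < K < C < Ca.

Ca, C, K, Si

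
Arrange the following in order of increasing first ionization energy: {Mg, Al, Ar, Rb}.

First ionization energy rises across a period (greater Z_eff holds electrons more tightly) and falls down a group (valence electrons are farther from the nucleus).
These span different periods and groups, so the two trends combine.
Al > Rb: both effects reinforce here, so Al is clearly the higher of the two.
Mg > Al: this pair runs against the simple trend — see the exception note.
Ar > Mg: Ar lies to the right of Mg in period 3, so the across-period effect alone puts Ar higher.
Note the exception: Mg has a higher first ionization energy than Al, contrary to the simple trend — Al's single 3p electron is easier to remove than one from Mg's filled 3s².
Approximate values (kJ/mol): Mg 738, Al 578, Ar 1521, Rb 403.
So from lowest to highest: Rb < Al < Mg < Ar.

Rb < Al < Mg < Ar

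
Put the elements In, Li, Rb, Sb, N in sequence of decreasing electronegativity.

N, Sb, In, Li, Rb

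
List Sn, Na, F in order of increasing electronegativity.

F is in period 2, group 17; Na is in period 3, group 1; Sn is in period 5, group 14.
Atoms toward the upper right of the periodic table pull bonding electrons most strongly.
Neither a single period nor a single group — weigh both effects.
Sn > Na: the two effects oppose for this pair; the across-period effect wins (1.96 vs 0.93).
F > Sn: both effects reinforce here, so F is clearly the higher of the two.
For reference (Pauling): F 3.98, Na 0.93, Sn 1.96.
So from lowest to highest: Na < Sn < F.

Na, Sn, F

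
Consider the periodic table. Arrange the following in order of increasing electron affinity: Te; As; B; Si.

B is in period 2, group 13; Si is in period 3, group 14; As is in period 4, group 15; Te is in period 5, group 16.
EA tends to increase across a period and decrease down a group, though the pattern is less regular than for IE or radius.
These sit on a diagonal, where the across-period and down-group effects partly cancel.
As > B: period and group pull opposite ways; the across-period shift dominates (78 vs 27 kJ/mol).
Si > As: the two effects oppose for this pair; the down-group effect wins (134 vs 78 kJ/mol).
Te > Si: period and group pull opposite ways; the across-period shift dominates (190 vs 134 kJ/mol).
Approximate values (kJ/mol): B 27, Si 134, As 78, Te 190.
So from lowest to highest: B < As < Si < Te.

B < As < Si < Te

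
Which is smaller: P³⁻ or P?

P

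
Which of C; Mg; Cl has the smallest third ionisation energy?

The third ionization energy removes an electron from the +2 ion. For each element: C²⁺ still has 2 valence electrons; Mg²⁺ is the bare [Ne] core; Cl²⁺ still has 5 valence electrons.
Core electrons are held far more tightly than valence electrons, so Mg tops the IE_3 order.
Valence configurations: C²⁺ [He]2s², Cl²⁺ [Ne]3s²3p³.
Approximate IE_3 values (kJ/mol): C 4620, Mg 7733, Cl 3822.
Hence IE_3: Cl < C < Mg.

Cl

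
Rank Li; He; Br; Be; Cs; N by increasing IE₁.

Cs < Li < Be < Br < N < He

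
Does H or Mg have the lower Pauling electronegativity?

Mg

H is in period 1, group 1; Mg is in period 3, group 2.
Electronegativity increases across a period and decreases down a group, tracking effective nuclear charge and atomic size.
These span different periods and groups, so the two trends combine.
H > Mg: the two effects oppose for this pair; the down-group effect wins (2.20 vs 1.31).
Approximate values (Pauling): H 2.20, Mg 1.31.
So Mg has the lower Pauling electronegativity (Mg < H).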